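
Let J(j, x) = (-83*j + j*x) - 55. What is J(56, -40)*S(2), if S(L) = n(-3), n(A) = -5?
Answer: 34715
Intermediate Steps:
J(j, x) = -55 - 83*j + j*x
S(L) = -5
J(56, -40)*S(2) = (-55 - 83*56 + 56*(-40))*(-5) = (-55 - 4648 - 2240)*(-5) = -6943*(-5) = 34715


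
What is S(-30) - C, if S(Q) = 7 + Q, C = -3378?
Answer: 3355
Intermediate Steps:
S(-30) - C = (7 - 30) - 1*(-3378) = -23 + 3378 = 3355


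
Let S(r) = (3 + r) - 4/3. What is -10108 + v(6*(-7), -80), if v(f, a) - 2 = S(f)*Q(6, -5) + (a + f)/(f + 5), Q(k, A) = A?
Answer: -1099015/111 ≈ -9901.0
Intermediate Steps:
S(r) = 5/3 + r (S(r) = (3 + r) - 4*⅓ = (3 + r) - 4/3 = 5/3 + r)
v(f, a) = -19/3 - 5*f + (a + f)/(5 + f) (v(f, a) = 2 + ((5/3 + f)*(-5) + (a + f)/(f + 5)) = 2 + ((-25/3 - 5*f) + (a + f)/(5 + f)) = 2 + (-25/3 - 5*f + (a + f)/(5 + f)) = -19/3 - 5*f + (a + f)/(5 + f))
-10108 + v(6*(-7), -80) = -10108 + (-95 - 546*(-7) - 15*(6*(-7))² + 3*(-80))/(3*(5 + 6*(-7))) = -10108 + (-95 - 91*(-42) - 15*(-42)² - 240)/(3*(5 - 42)) = -10108 + (⅓)*(-95 + 3822 - 15*1764 - 240)/(-37) = -10108 + (⅓)*(-1/37)*(-95 + 3822 - 26460 - 240) = -10108 + (⅓)*(-1/37)*(-22973) = -10108 + 22973/111 = -1099015/111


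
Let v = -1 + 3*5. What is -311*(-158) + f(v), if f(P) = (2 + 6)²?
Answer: 49202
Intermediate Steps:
v = 14 (v = -1 + 15 = 14)
f(P) = 64 (f(P) = 8² = 64)
-311*(-158) + f(v) = -311*(-158) + 64 = 49138 + 64 = 49202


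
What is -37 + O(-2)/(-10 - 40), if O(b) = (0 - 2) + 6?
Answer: -927/25 ≈ -37.080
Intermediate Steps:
O(b) = 4 (O(b) = -2 + 6 = 4)
-37 + O(-2)/(-10 - 40) = -37 + 4/(-10 - 40) = -37 + 4/(-50) = -37 - 1/50*4 = -37 - 2/25 = -927/25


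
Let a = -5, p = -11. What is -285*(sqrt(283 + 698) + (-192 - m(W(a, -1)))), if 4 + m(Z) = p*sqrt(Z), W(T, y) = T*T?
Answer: 37905 - 855*sqrt(109) ≈ 28979.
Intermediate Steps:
W(T, y) = T**2
m(Z) = -4 - 11*sqrt(Z)
-285*(sqrt(283 + 698) + (-192 - m(W(a, -1)))) = -285*(sqrt(283 + 698) + (-192 - (-4 - 11*sqrt((-5)**2)))) = -285*(sqrt(981) + (-192 - (-4 - 11*sqrt(25)))) = -285*(3*sqrt(109) + (-192 - (-4 - 11*5))) = -285*(3*sqrt(109) + (-192 - (-4 - 55))) = -285*(3*sqrt(109) + (-192 - 1*(-59))) = -285*(3*sqrt(109) + (-192 + 59)) = -285*(3*sqrt(109) - 133) = -285*(-133 + 3*sqrt(109)) = 37905 - 855*sqrt(109)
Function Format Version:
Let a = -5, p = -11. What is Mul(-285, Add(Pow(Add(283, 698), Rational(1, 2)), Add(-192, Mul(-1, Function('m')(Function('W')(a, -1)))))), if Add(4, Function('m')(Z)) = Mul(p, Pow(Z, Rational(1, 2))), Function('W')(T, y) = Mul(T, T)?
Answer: Add(37905, Mul(-855, Pow(109, Rational(1, 2)))) ≈ 28979.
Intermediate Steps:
Function('W')(T, y) = Pow(T, 2)
Function('m')(Z) = Add(-4, Mul(-11, Pow(Z, Rational(1, 2))))
Mul(-285, Add(Pow(Add(283, 698), Rational(1, 2)), Add(-192, Mul(-1, Function('m')(Function('W')(a, -1)))))) = Mul(-285, Add(Pow(Add(283, 698), Rational(1, 2)), Add(-192, Mul(-1, Add(-4, Mul(-11, Pow(Pow(-5, 2), Rational(1, 2)))))))) = Mul(-285, Add(Pow(981, Rational(1, 2)), Add(-192, Mul(-1, Add(-4, Mul(-11, Pow(25, Rational(1, 2)))))))) = Mul(-285, Add(Mul(3, Pow(109, Rational(1, 2))), Add(-192, Mul(-1, Add(-4, Mul(-11, 5)))))) = Mul(-285, Add(Mul(3, Pow(109, Rational(1, 2))), Add(-192, Mul(-1, Add(-4, -55))))) = Mul(-285, Add(Mul(3, Pow(109, Rational(1, 2))), Add(-192, Mul(-1, -59)))) = Mul(-285, Add(Mul(3, Pow(109, Rational(1, 2))), Add(-192, 59))) = Mul(-285, Add(Mul(3, Pow(109, Rational(1, 2))), -133)) = Mul(-285, Add(-133, Mul(3, Pow(109, Rational(1, 2))))) = Add(37905, Mul(-855, Pow(109, Rational(1, 2))))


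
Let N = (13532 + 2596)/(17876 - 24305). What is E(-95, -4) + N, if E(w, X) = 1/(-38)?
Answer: -206431/81434 ≈ -2.5350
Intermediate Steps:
E(w, X) = -1/38
N = -5376/2143 (N = 16128/(-6429) = 16128*(-1/6429) = -5376/2143 ≈ -2.5086)
E(-95, -4) + N = -1/38 - 5376/2143 = -206431/81434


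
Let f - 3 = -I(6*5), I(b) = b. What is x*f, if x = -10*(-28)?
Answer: -7560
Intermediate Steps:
x = 280
f = -27 (f = 3 - 6*5 = 3 - 1*30 = 3 - 30 = -27)
x*f = 280*(-27) = -7560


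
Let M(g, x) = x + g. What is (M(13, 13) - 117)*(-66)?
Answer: 6006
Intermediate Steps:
M(g, x) = g + x
(M(13, 13) - 117)*(-66) = ((13 + 13) - 117)*(-66) = (26 - 117)*(-66) = -91*(-66) = 6006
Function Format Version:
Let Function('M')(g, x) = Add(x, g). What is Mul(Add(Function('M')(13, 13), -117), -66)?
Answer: 6006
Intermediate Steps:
Function('M')(g, x) = Add(g, x)
Mul(Add(Function('M')(13, 13), -117), -66) = Mul(Add(Add(13, 13), -117), -66) = Mul(Add(26, -117), -66) = Mul(-91, -66) = 6006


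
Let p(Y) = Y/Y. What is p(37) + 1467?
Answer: 1468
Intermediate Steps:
p(Y) = 1
p(37) + 1467 = 1 + 1467 = 1468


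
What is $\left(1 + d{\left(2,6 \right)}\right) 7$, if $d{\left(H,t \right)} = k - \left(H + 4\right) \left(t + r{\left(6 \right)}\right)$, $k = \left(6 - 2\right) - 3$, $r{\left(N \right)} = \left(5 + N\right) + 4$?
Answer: $-868$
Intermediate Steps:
$r{\left(N \right)} = 9 + N$
$k = 1$ ($k = 4 - 3 = 1$)
$d{\left(H,t \right)} = 1 - \left(4 + H\right) \left(15 + t\right)$ ($d{\left(H,t \right)} = 1 - \left(H + 4\right) \left(t + \left(9 + 6\right)\right) = 1 - \left(4 + H\right) \left(t + 15\right) = 1 - \left(4 + H\right) \left(15 + t\right)$)
$\left(1 + d{\left(2,6 \right)}\right) 7 = \left(1 - \left(113 + 12\right)\right) 7 = \left(1 - 125\right) 7 = \left(-124\right) 7 = -868$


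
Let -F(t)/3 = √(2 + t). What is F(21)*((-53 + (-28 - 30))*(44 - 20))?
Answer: 7992*√23 ≈ 38328.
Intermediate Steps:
F(t) = -3*√(2 + t)
F(21)*((-53 + (-28 - 30))*(44 - 20)) = (-3*√(2 + 21))*((-53 + (-28 - 30))*(44 - 20)) = (-3*√23)*((-53 - 58)*24) = (-3*√23)*(-111*24) = -3*√23*(-2664) = 7992*√23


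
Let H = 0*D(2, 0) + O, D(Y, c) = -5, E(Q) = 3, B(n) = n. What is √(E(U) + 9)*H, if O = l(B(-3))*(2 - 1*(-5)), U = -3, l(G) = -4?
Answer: -56*√3 ≈ -96.995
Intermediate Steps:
O = -28 (O = -4*(2 - 1*(-5)) = -4*(2 + 5) = -4*7 = -28)
H = -28 (H = 0*(-5) - 28 = 0 - 28 = -28)
√(E(U) + 9)*H = √(3 + 9)*(-28) = √12*(-28) = (2*√3)*(-28) = -56*√3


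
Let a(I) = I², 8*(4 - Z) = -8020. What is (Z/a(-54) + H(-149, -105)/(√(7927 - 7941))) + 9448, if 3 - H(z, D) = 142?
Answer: 18367583/1944 + 139*I*√14/14 ≈ 9448.3 + 37.149*I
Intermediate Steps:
Z = 2013/2 (Z = 4 - ⅛*(-8020) = 4 + 2005/2 = 2013/2 ≈ 1006.5)
H(z, D) = -139 (H(z, D) = 3 - 1*142 = 3 - 142 = -139)
(Z/a(-54) + H(-149, -105)/(√(7927 - 7941))) + 9448 = (2013/(2*((-54)²)) - 139/√(7927 - 7941)) + 9448 = ((2013/2)/2916 - 139*(-I*√14/14)) + 9448 = ((2013/2)*(1/2916) - 139*(-I*√14/14)) + 9448 = (671/1944 - (-139)*I*√14/14) + 9448 = (671/1944 + 139*I*√14/14) + 9448 = 18367583/1944 + 139*I*√14/14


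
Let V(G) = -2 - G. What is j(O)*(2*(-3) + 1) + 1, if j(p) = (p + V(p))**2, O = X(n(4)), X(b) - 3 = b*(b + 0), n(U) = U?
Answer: -19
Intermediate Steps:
X(b) = 3 + b**2 (X(b) = 3 + b*(b + 0) = 3 + b*b = 3 + b**2)
O = 19 (O = 3 + 4**2 = 3 + 16 = 19)
j(p) = 4 (j(p) = (p + (-2 - p))**2 = (-2)**2 = 4)
j(O)*(2*(-3) + 1) + 1 = 4*(2*(-3) + 1) + 1 = 4*(-6 + 1) + 1 = 4*(-5) + 1 = -20 + 1 = -19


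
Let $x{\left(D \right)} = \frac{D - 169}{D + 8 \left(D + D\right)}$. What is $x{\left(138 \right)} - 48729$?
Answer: $- \frac{114318265}{2346} \approx -48729.0$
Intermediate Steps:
$x{\left(D \right)} = \frac{-169 + D}{17 D}$ ($x{\left(D \right)} = \frac{-169 + D}{D + 8 \cdot 2 D} = \frac{-169 + D}{D + 16 D} = \frac{-169 + D}{17 D}$)
$x{\left(138 \right)} - 48729 = \frac{-169 + 138}{17 \cdot 138} - 48729 = \frac{1}{17} \cdot \frac{1}{138} \left(-31\right) - 48729 = - \frac{31}{2346} - 48729 = - \frac{114318265}{2346}$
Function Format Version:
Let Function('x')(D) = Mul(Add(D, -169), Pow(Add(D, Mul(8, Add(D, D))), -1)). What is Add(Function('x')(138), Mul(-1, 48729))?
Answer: Rational(-114318265, 2346) ≈ -48729.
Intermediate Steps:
Function('x')(D) = Mul(Rational(1, 17), Pow(D, -1), Add(-169, D)) (Function('x')(D) = Mul(Add(-169, D), Pow(Add(D, Mul(8, Mul(2, D))), -1)) = Mul(Add(-169, D), Pow(Add(D, Mul(16, D)), -1)) = Mul(Add(-169, D), Pow(Mul(17, D), -1)) = Mul(Add(-169, D), Mul(Rational(1, 17), Pow(D, -1))) = Mul(Rational(1, 17), Pow(D, -1), Add(-169, D)))
Add(Function('x')(138), Mul(-1, 48729)) = Add(Mul(Rational(1, 17), Pow(138, -1), Add(-169, 138)), Mul(-1, 48729)) = Add(Mul(Rational(1, 17), Rational(1, 138), -31), -48729) = Add(Rational(-31, 2346), -48729) = Rational(-114318265, 2346)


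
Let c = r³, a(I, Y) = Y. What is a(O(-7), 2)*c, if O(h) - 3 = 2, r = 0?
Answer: 0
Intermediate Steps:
O(h) = 5 (O(h) = 3 + 2 = 5)
c = 0 (c = 0³ = 0)
a(O(-7), 2)*c = 2*0 = 0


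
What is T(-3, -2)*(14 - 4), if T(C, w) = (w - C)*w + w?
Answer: -40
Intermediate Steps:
T(C, w) = w + w*(w - C) (T(C, w) = w*(w - C) + w = w + w*(w - C))
T(-3, -2)*(14 - 4) = (-2*(1 - 2 - 1*(-3)))*(14 - 4) = -2*(1 - 2 + 3)*10 = -2*2*10 = -4*10 = -40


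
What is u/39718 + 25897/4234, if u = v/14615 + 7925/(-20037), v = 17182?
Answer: 2596640051650696/424533292408785 ≈ 6.1165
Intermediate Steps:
u = 228451859/292840755 (u = 17182/14615 + 7925/(-20037) = 17182*(1/14615) + 7925*(-1/20037) = 17182/14615 - 7925/20037 = 228451859/292840755 ≈ 0.78012)
u/39718 + 25897/4234 = (228451859/292840755)/39718 + 25897/4234 = (228451859/292840755)*(1/39718) + 25897*(1/4234) = 228451859/11631049107090 + 893/146 = 2596640051650696/424533292408785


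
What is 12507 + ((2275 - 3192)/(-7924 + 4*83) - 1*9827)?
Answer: 20347477/7592 ≈ 2680.1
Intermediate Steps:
12507 + ((2275 - 3192)/(-7924 + 4*83) - 1*9827) = 12507 + (-917/(-7924 + 332) - 9827) = 12507 + (-917/(-7592) - 9827) = 12507 + (-917*(-1/7592) - 9827) = 12507 + (917/7592 - 9827) = 12507 - 74605667/7592 = 20347477/7592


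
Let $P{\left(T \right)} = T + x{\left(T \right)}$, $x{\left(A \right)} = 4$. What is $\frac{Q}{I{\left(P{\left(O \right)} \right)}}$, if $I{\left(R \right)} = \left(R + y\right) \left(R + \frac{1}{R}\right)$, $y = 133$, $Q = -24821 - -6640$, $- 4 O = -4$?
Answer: $- \frac{90905}{3588} \approx -25.336$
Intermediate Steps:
$O = 1$ ($O = \left(- \frac{1}{4}\right) \left(-4\right) = 1$)
$Q = -18181$ ($Q = -24821 + 6640 = -18181$)
$P{\left(T \right)} = 4 + T$ ($P{\left(T \right)} = T + 4 = 4 + T$)
$I{\left(R \right)} = \left(133 + R\right) \left(R + \frac{1}{R}\right)$ ($I{\left(R \right)} = \left(R + 133\right) \left(R + \frac{1}{R}\right) = \left(133 + R\right) \left(R + \frac{1}{R}\right)$)
$\frac{Q}{I{\left(P{\left(O \right)} \right)}} = - \frac{18181}{1 + \left(4 + 1\right)^{2} + 133 \left(4 + 1\right) + \frac{133}{4 + 1}} = - \frac{18181}{1 + 5^{2} + 133 \cdot 5 + \frac{133}{5}} = - \frac{18181}{1 + 25 + 665 + 133 \cdot \frac{1}{5}} = - \frac{18181}{1 + 25 + 665 + \frac{133}{5}} = - \frac{18181}{\frac{3588}{5}} = \left(-18181\right) \frac{5}{3588} = - \frac{90905}{3588}$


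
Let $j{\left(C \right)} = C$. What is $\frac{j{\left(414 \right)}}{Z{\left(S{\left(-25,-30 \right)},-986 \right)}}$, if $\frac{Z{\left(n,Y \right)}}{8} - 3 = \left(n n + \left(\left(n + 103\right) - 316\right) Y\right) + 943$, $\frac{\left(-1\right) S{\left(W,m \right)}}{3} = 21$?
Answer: $\frac{207}{1108204} \approx 0.00018679$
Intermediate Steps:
$S{\left(W,m \right)} = -63$ ($S{\left(W,m \right)} = \left(-3\right) 21 = -63$)
$Z{\left(n,Y \right)} = 7568 + 8 n^{2} + 8 Y \left(-213 + n\right)$ ($Z{\left(n,Y \right)} = 24 + 8 \left(\left(n n + \left(\left(n + 103\right) - 316\right) Y\right) + 943\right) = 24 + 8 \left(\left(n^{2} + \left(\left(103 + n\right) - 316\right) Y\right) + 943\right) = 24 + 8 \left(\left(n^{2} + \left(-213 + n\right) Y\right) + 943\right) = 24 + 8 \left(\left(n^{2} + Y \left(-213 + n\right)\right) + 943\right) = 24 + 8 \left(943 + n^{2} + Y \left(-213 + n\right)\right) = 24 + \left(7544 + 8 n^{2} + 8 Y \left(-213 + n\right)\right) = 7568 + 8 n^{2} + 8 Y \left(-213 + n\right)$)
$\frac{j{\left(414 \right)}}{Z{\left(S{\left(-25,-30 \right)},-986 \right)}} = \frac{414}{7568 - -1680144 + 8 \left(-63\right)^{2} + 8 \left(-986\right) \left(-63\right)} = \frac{414}{7568 + 1680144 + 8 \cdot 3969 + 496944} = \frac{414}{7568 + 1680144 + 31752 + 496944} = \frac{414}{2216408} = 414 \cdot \frac{1}{2216408} = \frac{207}{1108204}$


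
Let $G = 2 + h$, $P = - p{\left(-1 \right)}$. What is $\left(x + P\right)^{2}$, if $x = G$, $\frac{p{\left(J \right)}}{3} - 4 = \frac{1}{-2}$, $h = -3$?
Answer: $\frac{529}{4} \approx 132.25$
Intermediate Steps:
$p{\left(J \right)} = \frac{21}{2}$ ($p{\left(J \right)} = 12 + \frac{3}{-2} = 12 + 3 \left(- \frac{1}{2}\right) = 12 - \frac{3}{2} = \frac{21}{2}$)
$P = - \frac{21}{2}$ ($P = \left(-1\right) \frac{21}{2} = - \frac{21}{2} \approx -10.5$)
$G = -1$ ($G = 2 - 3 = -1$)
$x = -1$
$\left(x + P\right)^{2} = \left(-1 - \frac{21}{2}\right)^{2} = \left(- \frac{23}{2}\right)^{2} = \frac{529}{4}$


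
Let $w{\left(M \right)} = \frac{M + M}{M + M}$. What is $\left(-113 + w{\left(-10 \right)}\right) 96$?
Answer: $-10752$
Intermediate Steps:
$w{\left(M \right)} = 1$ ($w{\left(M \right)} = \frac{2 M}{2 M} = 2 M \frac{1}{2 M} = 1$)
$\left(-113 + w{\left(-10 \right)}\right) 96 = \left(-113 + 1\right) 96 = \left(-112\right) 96 = -10752$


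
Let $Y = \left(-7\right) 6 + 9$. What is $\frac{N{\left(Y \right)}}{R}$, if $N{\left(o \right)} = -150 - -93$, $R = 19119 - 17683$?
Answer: $- \frac{57}{1436} \approx -0.039694$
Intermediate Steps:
$Y = -33$ ($Y = -42 + 9 = -33$)
$R = 1436$
$N{\left(o \right)} = -57$ ($N{\left(o \right)} = -150 + 93 = -57$)
$\frac{N{\left(Y \right)}}{R} = - \frac{57}{1436}$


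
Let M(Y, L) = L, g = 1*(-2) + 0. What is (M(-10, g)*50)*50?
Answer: -5000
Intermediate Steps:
g = -2 (g = -2 + 0 = -2)
(M(-10, g)*50)*50 = -2*50*50 = -100*50 = -5000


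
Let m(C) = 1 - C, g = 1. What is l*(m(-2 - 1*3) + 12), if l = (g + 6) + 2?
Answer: 162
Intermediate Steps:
l = 9 (l = (1 + 6) + 2 = 7 + 2 = 9)
l*(m(-2 - 1*3) + 12) = 9*((1 - (-2 - 1*3)) + 12) = 9*((1 - (-2 - 3)) + 12) = 9*((1 - 1*(-5)) + 12) = 9*((1 + 5) + 12) = 9*(6 + 12) = 9*18 = 162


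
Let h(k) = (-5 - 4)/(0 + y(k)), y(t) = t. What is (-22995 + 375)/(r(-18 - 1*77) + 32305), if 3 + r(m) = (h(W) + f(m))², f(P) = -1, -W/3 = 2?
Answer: -90480/129209 ≈ -0.70026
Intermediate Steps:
W = -6 (W = -3*2 = -6)
h(k) = -9/k (h(k) = (-5 - 4)/(0 + k) = -9/k)
r(m) = -11/4 (r(m) = -3 + (-9/(-6) - 1)² = -3 + (-9*(-⅙) - 1)² = -3 + (3/2 - 1)² = -3 + (½)² = -3 + ¼ = -11/4)
(-22995 + 375)/(r(-18 - 1*77) + 32305) = (-22995 + 375)/(-11/4 + 32305) = -22620/129209/4 = -22620*4/129209 = -90480/129209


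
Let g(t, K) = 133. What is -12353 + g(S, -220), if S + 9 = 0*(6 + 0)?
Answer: -12220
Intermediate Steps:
S = -9 (S = -9 + 0*(6 + 0) = -9 + 0*6 = -9 + 0 = -9)
-12353 + g(S, -220) = -12353 + 133 = -12220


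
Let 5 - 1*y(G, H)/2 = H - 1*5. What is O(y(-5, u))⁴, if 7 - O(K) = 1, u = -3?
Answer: 1296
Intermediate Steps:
y(G, H) = 20 - 2*H (y(G, H) = 10 - 2*(H - 1*5) = 10 - 2*(H - 5) = 10 - 2*(-5 + H) = 10 + (10 - 2*H) = 20 - 2*H)
O(K) = 6 (O(K) = 7 - 1*1 = 7 - 1 = 6)
O(y(-5, u))⁴ = 6⁴ = 1296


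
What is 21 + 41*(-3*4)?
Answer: -471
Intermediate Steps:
21 + 41*(-3*4) = 21 + 41*(-12) = 21 - 492 = -471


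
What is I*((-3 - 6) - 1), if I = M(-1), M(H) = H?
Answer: 10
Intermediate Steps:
I = -1
I*((-3 - 6) - 1) = -((-3 - 6) - 1) = -(-9 - 1) = -1*(-10) = 10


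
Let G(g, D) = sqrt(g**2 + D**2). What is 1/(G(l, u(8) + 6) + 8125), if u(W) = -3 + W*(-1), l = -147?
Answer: 8125/65993991 - sqrt(21634)/65993991 ≈ 0.00012089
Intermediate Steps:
u(W) = -3 - W
G(g, D) = sqrt(D**2 + g**2)
1/(G(l, u(8) + 6) + 8125) = 1/(sqrt(((-3 - 1*8) + 6)**2 + (-147)**2) + 8125) = 1/(sqrt(((-3 - 8) + 6)**2 + 21609) + 8125) = 1/(sqrt((-11 + 6)**2 + 21609) + 8125) = 1/(sqrt((-5)**2 + 21609) + 8125) = 1/(sqrt(25 + 21609) + 8125) = 1/(sqrt(21634) + 8125) = 1/(8125 + sqrt(21634))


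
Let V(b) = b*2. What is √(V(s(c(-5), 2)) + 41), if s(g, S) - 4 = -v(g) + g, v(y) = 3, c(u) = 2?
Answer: √47 ≈ 6.8557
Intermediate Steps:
s(g, S) = 1 + g (s(g, S) = 4 + (-1*3 + g) = 4 + (-3 + g) = 1 + g)
V(b) = 2*b
√(V(s(c(-5), 2)) + 41) = √(2*(1 + 2) + 41) = √(2*3 + 41) = √(6 + 41) = √47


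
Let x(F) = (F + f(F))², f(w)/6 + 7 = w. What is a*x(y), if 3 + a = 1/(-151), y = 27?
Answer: -9810486/151 ≈ -64970.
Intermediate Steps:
f(w) = -42 + 6*w
x(F) = (-42 + 7*F)² (x(F) = (F + (-42 + 6*F))² = (-42 + 7*F)²)
a = -454/151 (a = -3 + 1/(-151) = -3 - 1/151 = -454/151 ≈ -3.0066)
a*x(y) = -22246*(-6 + 27)²/151 = -22246*21²/151 = -22246*441/151 = -454/151*21609 = -9810486/151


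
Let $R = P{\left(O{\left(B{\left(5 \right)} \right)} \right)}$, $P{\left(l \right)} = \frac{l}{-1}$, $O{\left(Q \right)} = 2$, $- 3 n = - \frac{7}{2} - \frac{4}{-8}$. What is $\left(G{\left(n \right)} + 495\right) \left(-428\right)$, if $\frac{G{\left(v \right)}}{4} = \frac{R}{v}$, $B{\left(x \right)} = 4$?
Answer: $-208436$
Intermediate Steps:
$n = 1$ ($n = - \frac{- \frac{7}{2} - \frac{4}{-8}}{3} = - \frac{\left(-7\right) \frac{1}{2} - - \frac{1}{2}}{3} = - \frac{- \frac{7}{2} + \frac{1}{2}}{3} = \left(- \frac{1}{3}\right) \left(-3\right) = 1$)
$P{\left(l \right)} = - l$ ($P{\left(l \right)} = l \left(-1\right) = - l$)
$R = -2$ ($R = \left(-1\right) 2 = -2$)
$G{\left(v \right)} = - \frac{8}{v}$ ($G{\left(v \right)} = 4 \left(- \frac{2}{v}\right) = - \frac{8}{v}$)
$\left(G{\left(n \right)} + 495\right) \left(-428\right) = \left(- \frac{8}{1} + 495\right) \left(-428\right) = \left(\left(-8\right) 1 + 495\right) \left(-428\right) = \left(-8 + 495\right) \left(-428\right) = 487 \left(-428\right) = -208436$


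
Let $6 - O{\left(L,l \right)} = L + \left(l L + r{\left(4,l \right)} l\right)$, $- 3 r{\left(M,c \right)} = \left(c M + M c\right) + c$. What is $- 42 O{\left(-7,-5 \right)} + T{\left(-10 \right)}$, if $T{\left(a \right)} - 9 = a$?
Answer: $-2227$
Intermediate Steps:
$T{\left(a \right)} = 9 + a$
$r{\left(M,c \right)} = - \frac{c}{3} - \frac{2 M c}{3}$ ($r{\left(M,c \right)} = - \frac{\left(c M + M c\right) + c}{3} = - \frac{\left(M c + M c\right) + c}{3} = - \frac{2 M c + c}{3} = - \frac{c + 2 M c}{3} = - \frac{c}{3} - \frac{2 M c}{3}$)
$O{\left(L,l \right)} = 6 - L + 3 l^{2} - L l$ ($O{\left(L,l \right)} = 6 - \left(L + \left(l L + - \frac{l \left(1 + 2 \cdot 4\right)}{3} l\right)\right) = 6 - \left(L + \left(L l + - \frac{l \left(1 + 8\right)}{3} l\right)\right) = 6 - \left(L + \left(L l + \left(- \frac{1}{3}\right) l 9 l\right)\right) = 6 - \left(L + \left(L l + - 3 l l\right)\right) = 6 - \left(L + \left(L l - 3 l^{2}\right)\right) = 6 - \left(L + \left(- 3 l^{2} + L l\right)\right) = 6 - \left(L - 3 l^{2} + L l\right) = 6 - L + 3 l^{2} - L l$)
$- 42 O{\left(-7,-5 \right)} + T{\left(-10 \right)} = - 42 \left(6 - -7 + 3 \left(-5\right)^{2} - \left(-7\right) \left(-5\right)\right) + \left(9 - 10\right) = - 42 \left(6 + 7 + 3 \cdot 25 - 35\right) - 1 = - 42 \left(6 + 7 + 75 - 35\right) - 1 = \left(-42\right) 53 - 1 = -2226 - 1 = -2227$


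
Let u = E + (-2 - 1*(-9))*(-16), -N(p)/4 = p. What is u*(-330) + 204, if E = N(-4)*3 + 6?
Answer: 19344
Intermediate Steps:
N(p) = -4*p
E = 54 (E = -4*(-4)*3 + 6 = 16*3 + 6 = 48 + 6 = 54)
u = -58 (u = 54 + (-2 - 1*(-9))*(-16) = 54 + (-2 + 9)*(-16) = 54 + 7*(-16) = 54 - 112 = -58)
u*(-330) + 204 = -58*(-330) + 204 = 19140 + 204 = 19344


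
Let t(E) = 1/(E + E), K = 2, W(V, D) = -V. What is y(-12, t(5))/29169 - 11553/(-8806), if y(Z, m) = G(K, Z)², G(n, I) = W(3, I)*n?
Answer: 5354071/4077178 ≈ 1.3132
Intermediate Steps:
G(n, I) = -3*n (G(n, I) = (-1*3)*n = -3*n)
t(E) = 1/(2*E)
y(Z, m) = 36 (y(Z, m) = (-3*2)² = (-6)² = 36)
y(-12, t(5))/29169 - 11553/(-8806) = 36/29169 - 11553/(-8806) = 36*(1/29169) - 11553*(-1/8806) = 4/3241 + 11553/8806 = 5354071/4077178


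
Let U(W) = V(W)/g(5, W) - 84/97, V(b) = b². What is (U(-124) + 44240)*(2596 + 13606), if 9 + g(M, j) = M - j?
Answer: 1045909967548/1455 ≈ 7.1884e+8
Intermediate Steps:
g(M, j) = -9 + M - j (g(M, j) = -9 + (M - j) = -9 + M - j)
U(W) = -84/97 + W²/(-4 - W) (U(W) = W²/(-9 + 5 - W) - 84/97 = W²/(-4 - W) - 84*1/97 = W²/(-4 - W) - 84/97 = -84/97 + W²/(-4 - W))
(U(-124) + 44240)*(2596 + 13606) = ((-336 - 97*(-124)² - 84*(-124))/(97*(4 - 124)) + 44240)*(2596 + 13606) = ((1/97)*(-336 - 97*15376 + 10416)/(-120) + 44240)*16202 = ((1/97)*(-1/120)*(-336 - 1491472 + 10416) + 44240)*16202 = ((1/97)*(-1/120)*(-1481392) + 44240)*16202 = (185174/1455 + 44240)*16202 = (64554374/1455)*16202 = 1045909967548/1455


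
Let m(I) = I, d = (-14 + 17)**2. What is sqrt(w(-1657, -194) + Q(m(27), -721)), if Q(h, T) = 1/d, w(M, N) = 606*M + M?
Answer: I*sqrt(9052190)/3 ≈ 1002.9*I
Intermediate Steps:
d = 9 (d = 3**2 = 9)
w(M, N) = 607*M
Q(h, T) = 1/9
sqrt(w(-1657, -194) + Q(m(27), -721)) = sqrt(607*(-1657) + 1/9) = sqrt(-1005799 + 1/9) = sqrt(-9052190/9) = I*sqrt(9052190)/3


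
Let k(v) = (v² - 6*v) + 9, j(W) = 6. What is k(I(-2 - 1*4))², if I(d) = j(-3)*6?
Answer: 1185921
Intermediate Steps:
I(d) = 36 (I(d) = 6*6 = 36)
k(v) = 9 + v² - 6*v
k(I(-2 - 1*4))² = (9 + 36² - 6*36)² = (9 + 1296 - 216)² = 1089² = 1185921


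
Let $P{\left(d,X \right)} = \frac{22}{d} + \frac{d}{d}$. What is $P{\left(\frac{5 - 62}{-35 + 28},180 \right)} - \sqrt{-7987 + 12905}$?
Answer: $\frac{211}{57} - \sqrt{4918} \approx -66.427$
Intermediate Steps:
$P{\left(d,X \right)} = 1 + \frac{22}{d}$ ($P{\left(d,X \right)} = \frac{22}{d} + 1 = 1 + \frac{22}{d}$)
$P{\left(\frac{5 - 62}{-35 + 28},180 \right)} - \sqrt{-7987 + 12905} = \frac{22 + \frac{5 - 62}{-35 + 28}}{\left(5 - 62\right) \frac{1}{-35 + 28}} - \sqrt{-7987 + 12905} = \frac{22 - \frac{57}{-7}}{\left(-57\right) \frac{1}{-7}} - \sqrt{4918} = \frac{22 - - \frac{57}{7}}{\left(-57\right) \left(- \frac{1}{7}\right)} - \sqrt{4918} = \frac{22 + \frac{57}{7}}{\frac{57}{7}} - \sqrt{4918} = \frac{7}{57} \cdot \frac{211}{7} - \sqrt{4918} = \frac{211}{57} - \sqrt{4918}$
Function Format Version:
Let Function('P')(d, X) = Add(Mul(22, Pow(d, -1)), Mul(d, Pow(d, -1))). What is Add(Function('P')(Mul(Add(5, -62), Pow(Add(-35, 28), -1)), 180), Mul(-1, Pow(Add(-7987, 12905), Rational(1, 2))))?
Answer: Add(Rational(211, 57), Mul(-1, Pow(4918, Rational(1, 2)))) ≈ -66.427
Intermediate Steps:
Function('P')(d, X) = Add(1, Mul(22, Pow(d, -1))) (Function('P')(d, X) = Add(Mul(22, Pow(d, -1)), 1) = Add(1, Mul(22, Pow(d, -1))))
Add(Function('P')(Mul(Add(5, -62), Pow(Add(-35, 28), -1)), 180), Mul(-1, Pow(Add(-7987, 12905), Rational(1, 2)))) = Add(Mul(Pow(Mul(Add(5, -62), Pow(Add(-35, 28), -1)), -1), Add(22, Mul(Add(5, -62), Pow(Add(-35, 28), -1)))), Mul(-1, Pow(Add(-7987, 12905), Rational(1, 2)))) = Add(Mul(Pow(Mul(-57, Pow(-7, -1)), -1), Add(22, Mul(-57, Pow(-7, -1)))), Mul(-1, Pow(4918, Rational(1, 2)))) = Add(Mul(Pow(Mul(-57, Rational(-1, 7)), -1), Add(22, Mul(-57, Rational(-1, 7)))), Mul(-1, Pow(4918, Rational(1, 2)))) = Add(Mul(Pow(Rational(57, 7), -1), Add(22, Rational(57, 7))), Mul(-1, Pow(4918, Rational(1, 2)))) = Add(Mul(Rational(7, 57), Rational(211, 7)), Mul(-1, Pow(4918, Rational(1, 2)))) = Add(Rational(211, 57), Mul(-1, Pow(4918, Rational(1, 2))))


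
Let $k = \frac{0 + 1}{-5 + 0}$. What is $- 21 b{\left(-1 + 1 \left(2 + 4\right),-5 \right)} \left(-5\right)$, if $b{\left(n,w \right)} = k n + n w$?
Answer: $-2730$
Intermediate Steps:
$k = - \frac{1}{5}$ ($k = 1 \frac{1}{-5} = 1 \left(- \frac{1}{5}\right) = - \frac{1}{5} \approx -0.2$)
$b{\left(n,w \right)} = - \frac{n}{5} + n w$
$- 21 b{\left(-1 + 1 \left(2 + 4\right),-5 \right)} \left(-5\right) = - 21 \left(-1 + 1 \left(2 + 4\right)\right) \left(- \frac{1}{5} - 5\right) \left(-5\right) = - 21 \left(-1 + 1 \cdot 6\right) \left(- \frac{26}{5}\right) \left(-5\right) = - 21 \left(-1 + 6\right) \left(- \frac{26}{5}\right) \left(-5\right) = - 21 \cdot 5 \left(- \frac{26}{5}\right) \left(-5\right) = \left(-21\right) \left(-26\right) \left(-5\right) = 546 \left(-5\right) = -2730$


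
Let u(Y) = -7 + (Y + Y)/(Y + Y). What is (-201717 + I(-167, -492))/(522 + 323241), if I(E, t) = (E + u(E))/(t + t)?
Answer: -198489355/318582792 ≈ -0.62304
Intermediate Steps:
u(Y) = -6 (u(Y) = -7 + (2*Y)/((2*Y)) = -7 + (2*Y)*(1/(2*Y)) = -7 + 1 = -6)
I(E, t) = (-6 + E)/(2*t) (I(E, t) = (E - 6)/(t + t) = (-6 + E)/((2*t)) = (-6 + E)*(1/(2*t)) = (-6 + E)/(2*t))
(-201717 + I(-167, -492))/(522 + 323241) = (-201717 + (½)*(-6 - 167)/(-492))/(522 + 323241) = (-201717 + (½)*(-1/492)*(-173))/323763 = (-201717 + 173/984)*(1/323763) = -198489355/984*1/323763 = -198489355/318582792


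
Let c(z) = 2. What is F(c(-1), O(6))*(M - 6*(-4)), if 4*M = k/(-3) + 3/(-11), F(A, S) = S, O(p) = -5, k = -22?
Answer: -17005/132 ≈ -128.83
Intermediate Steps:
M = 233/132 (M = (-22/(-3) + 3/(-11))/4 = (-22*(-⅓) + 3*(-1/11))/4 = (22/3 - 3/11)/4 = (¼)*(233/33) = 233/132 ≈ 1.7652)
F(c(-1), O(6))*(M - 6*(-4)) = -5*(233/132 - 6*(-4)) = -5*(233/132 + 24) = -5*3401/132 = -17005/132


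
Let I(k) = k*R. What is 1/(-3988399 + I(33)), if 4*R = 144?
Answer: -1/3987211 ≈ -2.5080e-7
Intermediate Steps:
R = 36 (R = (¼)*144 = 36)
I(k) = 36*k (I(k) = k*36 = 36*k)
1/(-3988399 + I(33)) = 1/(-3988399 + 36*33) = 1/(-3988399 + 1188) = 1/(-3987211) = -1/3987211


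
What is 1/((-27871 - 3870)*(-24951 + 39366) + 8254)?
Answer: -1/457538261 ≈ -2.1856e-9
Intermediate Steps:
1/((-27871 - 3870)*(-24951 + 39366) + 8254) = 1/(-31741*14415 + 8254) = 1/(-457546515 + 8254) = 1/(-457538261) = -1/457538261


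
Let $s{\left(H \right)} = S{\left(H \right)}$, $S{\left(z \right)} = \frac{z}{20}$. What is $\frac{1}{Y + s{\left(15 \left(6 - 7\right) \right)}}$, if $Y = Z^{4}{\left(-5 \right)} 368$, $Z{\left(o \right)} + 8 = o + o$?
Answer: $\frac{4}{154524669} \approx 2.5886 \cdot 10^{-8}$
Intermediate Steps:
$Z{\left(o \right)} = -8 + 2 o$ ($Z{\left(o \right)} = -8 + \left(o + o\right) = -8 + 2 o$)
$S{\left(z \right)} = \frac{z}{20}$ ($S{\left(z \right)} = z \frac{1}{20} = \frac{z}{20}$)
$s{\left(H \right)} = \frac{H}{20}$
$Y = 38631168$ ($Y = \left(-8 + 2 \left(-5\right)\right)^{4} \cdot 368 = \left(-8 - 10\right)^{4} \cdot 368 = \left(-18\right)^{4} \cdot 368 = 104976 \cdot 368 = 38631168$)
$\frac{1}{Y + s{\left(15 \left(6 - 7\right) \right)}} = \frac{1}{38631168 + \frac{15 \left(6 - 7\right)}{20}} = \frac{1}{38631168 + \frac{15 \left(-1\right)}{20}} = \frac{1}{38631168 + \frac{1}{20} \left(-15\right)} = \frac{1}{38631168 - \frac{3}{4}} = \frac{1}{\frac{154524669}{4}} = \frac{4}{154524669}$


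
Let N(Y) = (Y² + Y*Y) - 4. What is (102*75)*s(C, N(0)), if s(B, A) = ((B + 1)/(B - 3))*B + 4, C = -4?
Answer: 122400/7 ≈ 17486.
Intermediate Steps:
N(Y) = -4 + 2*Y² (N(Y) = (Y² + Y²) - 4 = 2*Y² - 4 = -4 + 2*Y²)
s(B, A) = 4 + B*(1 + B)/(-3 + B) (s(B, A) = ((1 + B)/(-3 + B))*B + 4 = B*(1 + B)/(-3 + B) + 4 = 4 + B*(1 + B)/(-3 + B))
(102*75)*s(C, N(0)) = (102*75)*((-12 + (-4)² + 5*(-4))/(-3 - 4)) = 7650*((-12 + 16 - 20)/(-7)) = 7650*(-⅐*(-16)) = 7650*(16/7) = 122400/7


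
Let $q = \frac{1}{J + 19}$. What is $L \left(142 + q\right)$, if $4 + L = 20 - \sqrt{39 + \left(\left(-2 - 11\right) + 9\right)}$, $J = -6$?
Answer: $\frac{29552}{13} - \frac{1847 \sqrt{35}}{13} \approx 1432.7$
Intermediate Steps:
$q = \frac{1}{13}$ ($q = \frac{1}{-6 + 19} = \frac{1}{13} \approx 0.076923$)
$L = 16 - \sqrt{35}$ ($L = -4 + \left(20 - \sqrt{39 + \left(\left(-2 - 11\right) + 9\right)}\right) = -4 + \left(20 - \sqrt{39 + \left(-13 + 9\right)}\right) = -4 + \left(20 - \sqrt{39 - 4}\right) = -4 + \left(20 - \sqrt{35}\right) = 16 - \sqrt{35} \approx 10.084$)
$L \left(142 + q\right) = \left(16 - \sqrt{35}\right) \left(142 + \frac{1}{13}\right) = \left(16 - \sqrt{35}\right) \frac{1847}{13} = \frac{29552}{13} - \frac{1847 \sqrt{35}}{13}$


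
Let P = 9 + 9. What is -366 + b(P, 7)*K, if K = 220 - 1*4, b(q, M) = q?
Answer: 3522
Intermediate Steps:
P = 18
K = 216 (K = 220 - 4 = 216)
-366 + b(P, 7)*K = -366 + 18*216 = -366 + 3888 = 3522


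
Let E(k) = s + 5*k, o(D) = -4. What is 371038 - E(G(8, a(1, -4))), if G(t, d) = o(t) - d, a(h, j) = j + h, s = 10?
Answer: 371033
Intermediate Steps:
a(h, j) = h + j
G(t, d) = -4 - d
E(k) = 10 + 5*k
371038 - E(G(8, a(1, -4))) = 371038 - (10 + 5*(-4 - (1 - 4))) = 371038 - (10 + 5*(-4 - 1*(-3))) = 371038 - (10 + 5*(-4 + 3)) = 371038 - (10 + 5*(-1)) = 371038 - (10 - 5) = 371038 - 1*5 = 371038 - 5 = 371033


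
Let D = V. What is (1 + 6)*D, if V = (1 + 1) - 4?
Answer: -14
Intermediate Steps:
V = -2 (V = 2 - 4 = -2)
D = -2
(1 + 6)*D = (1 + 6)*(-2) = 7*(-2) = -14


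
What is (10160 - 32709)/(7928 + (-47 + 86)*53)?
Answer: -22549/9995 ≈ -2.2560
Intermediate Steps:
(10160 - 32709)/(7928 + (-47 + 86)*53) = -22549/(7928 + 39*53) = -22549/(7928 + 2067) = -22549/9995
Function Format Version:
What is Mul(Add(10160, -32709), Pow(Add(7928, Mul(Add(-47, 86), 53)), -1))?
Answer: Rational(-22549, 9995) ≈ -2.2560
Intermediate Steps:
Mul(Add(10160, -32709), Pow(Add(7928, Mul(Add(-47, 86), 53)), -1)) = Mul(-22549, Pow(Add(7928, Mul(39, 53)), -1)) = Mul(-22549, Pow(Add(7928, 2067), -1)) = Mul(-22549, Pow(9995, -1)) = Mul(-22549, Rational(1, 9995)) = Rational(-22549, 9995)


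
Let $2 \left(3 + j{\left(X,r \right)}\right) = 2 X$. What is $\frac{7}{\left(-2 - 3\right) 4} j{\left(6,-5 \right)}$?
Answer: $- \frac{21}{20} \approx -1.05$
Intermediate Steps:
$j{\left(X,r \right)} = -3 + X$ ($j{\left(X,r \right)} = -3 + \frac{2 X}{2} = -3 + X$)
$\frac{7}{\left(-2 - 3\right) 4} j{\left(6,-5 \right)} = \frac{7}{\left(-2 - 3\right) 4} \left(-3 + 6\right) = \frac{7}{\left(-5\right) 4} \cdot 3 = \frac{7}{-20} \cdot 3 = 7 \left(- \frac{1}{20}\right) 3 = \left(- \frac{7}{20}\right) 3 = - \frac{21}{20}$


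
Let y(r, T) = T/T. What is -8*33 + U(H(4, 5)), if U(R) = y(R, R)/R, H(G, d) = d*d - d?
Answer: -5279/20 ≈ -263.95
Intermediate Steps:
y(r, T) = 1
H(G, d) = d² - d
U(R) = 1/R
-8*33 + U(H(4, 5)) = -8*33 + 1/(5*(-1 + 5)) = -264 + 1/(5*4) = -264 + 1/20 = -5279/20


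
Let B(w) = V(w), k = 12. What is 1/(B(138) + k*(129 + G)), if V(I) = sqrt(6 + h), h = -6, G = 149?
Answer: 1/3336 ≈ 0.00029976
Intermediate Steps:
V(I) = 0 (V(I) = sqrt(6 - 6) = sqrt(0) = 0)
B(w) = 0
1/(B(138) + k*(129 + G)) = 1/(0 + 12*(129 + 149)) = 1/(0 + 12*278) = 1/(0 + 3336) = 1/3336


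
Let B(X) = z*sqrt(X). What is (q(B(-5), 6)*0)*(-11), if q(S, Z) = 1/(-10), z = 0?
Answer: 0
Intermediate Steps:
B(X) = 0 (B(X) = 0*sqrt(X) = 0)
q(S, Z) = -1/10
(q(B(-5), 6)*0)*(-11) = -1/10*0*(-11) = 0*(-11) = 0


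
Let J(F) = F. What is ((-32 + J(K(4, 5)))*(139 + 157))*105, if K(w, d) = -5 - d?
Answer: -1305360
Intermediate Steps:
((-32 + J(K(4, 5)))*(139 + 157))*105 = ((-32 + (-5 - 1*5))*(139 + 157))*105 = ((-32 + (-5 - 5))*296)*105 = ((-32 - 10)*296)*105 = -42*296*105 = -12432*105 = -1305360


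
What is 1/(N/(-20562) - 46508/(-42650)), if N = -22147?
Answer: 438484650/950433523 ≈ 0.46135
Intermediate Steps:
1/(N/(-20562) - 46508/(-42650)) = 1/(-22147/(-20562) - 46508/(-42650)) = 1/(-22147*(-1/20562) - 46508*(-1/42650)) = 1/(22147/20562 + 23254/21325) = 1/(950433523/438484650) = 438484650/950433523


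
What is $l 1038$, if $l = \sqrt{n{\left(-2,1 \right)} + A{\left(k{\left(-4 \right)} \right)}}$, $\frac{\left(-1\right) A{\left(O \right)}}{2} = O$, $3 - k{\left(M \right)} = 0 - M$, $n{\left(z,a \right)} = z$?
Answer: $0$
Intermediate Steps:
$k{\left(M \right)} = 3 + M$ ($k{\left(M \right)} = 3 - \left(0 - M\right) = 3 - - M = 3 + M$)
$A{\left(O \right)} = - 2 O$
$l = 0$ ($l = \sqrt{-2 - 2 \left(3 - 4\right)} = \sqrt{-2 - -2} = \sqrt{-2 + 2} = \sqrt{0} = 0$)
$l 1038 = 0 \cdot 1038 = 0$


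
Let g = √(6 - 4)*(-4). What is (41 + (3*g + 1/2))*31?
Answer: 2573/2 - 372*√2 ≈ 760.41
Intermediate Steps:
g = -4*√2 (g = √2*(-4) = -4*√2 ≈ -5.6569)
(41 + (3*g + 1/2))*31 = (41 + (3*(-4*√2) + 1/2))*31 = (41 + (-12*√2 + ½))*31 = (41 + (½ - 12*√2))*31 = (83/2 - 12*√2)*31 = 2573/2 - 372*√2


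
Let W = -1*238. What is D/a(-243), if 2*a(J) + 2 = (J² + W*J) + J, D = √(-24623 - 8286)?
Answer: I*√32909/58319 ≈ 0.0031106*I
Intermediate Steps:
W = -238
D = I*√32909 (D = √(-32909) = I*√32909 ≈ 181.41*I)
a(J) = -1 + J²/2 - 237*J/2 (a(J) = -1 + ((J² - 238*J) + J)/2 = -1 + (J² - 237*J)/2 = -1 + (J²/2 - 237*J/2) = -1 + J²/2 - 237*J/2)
D/a(-243) = (I*√32909)/(-1 + (½)*(-243)² - 237/2*(-243)) = (I*√32909)/(-1 + (½)*59049 + 57591/2) = (I*√32909)/(-1 + 59049/2 + 57591/2) = (I*√32909)/58319 = (I*√32909)*(1/58319) = I*√32909/58319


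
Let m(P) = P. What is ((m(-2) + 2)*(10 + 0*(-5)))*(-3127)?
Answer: 0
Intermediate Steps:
((m(-2) + 2)*(10 + 0*(-5)))*(-3127) = ((-2 + 2)*(10 + 0*(-5)))*(-3127) = (0*(10 + 0))*(-3127) = (0*10)*(-3127) = 0*(-3127) = 0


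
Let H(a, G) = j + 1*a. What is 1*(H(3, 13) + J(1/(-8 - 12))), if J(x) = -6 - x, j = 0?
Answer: -59/20 ≈ -2.9500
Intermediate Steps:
H(a, G) = a (H(a, G) = 0 + 1*a = 0 + a = a)
1*(H(3, 13) + J(1/(-8 - 12))) = 1*(3 + (-6 - 1/(-8 - 12))) = 1*(3 + (-6 - 1/(-20))) = 1*(3 + (-6 - 1*(-1/20))) = 1*(3 + (-6 + 1/20)) = 1*(3 - 119/20) = 1*(-59/20) = -59/20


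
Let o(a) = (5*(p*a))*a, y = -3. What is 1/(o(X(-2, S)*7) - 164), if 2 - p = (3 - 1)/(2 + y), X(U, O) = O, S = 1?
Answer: 1/816 ≈ 0.0012255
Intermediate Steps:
p = 4 (p = 2 - (3 - 1)/(2 - 3) = 2 - 2/(-1) = 2 - 2*(-1) = 2 - 1*(-2) = 2 + 2 = 4)
o(a) = 20*a² (o(a) = (5*(4*a))*a = (20*a)*a = 20*a²)
1/(o(X(-2, S)*7) - 164) = 1/(20*(1*7)² - 164) = 1/(20*7² - 164) = 1/(20*49 - 164) = 1/(980 - 164) = 1/816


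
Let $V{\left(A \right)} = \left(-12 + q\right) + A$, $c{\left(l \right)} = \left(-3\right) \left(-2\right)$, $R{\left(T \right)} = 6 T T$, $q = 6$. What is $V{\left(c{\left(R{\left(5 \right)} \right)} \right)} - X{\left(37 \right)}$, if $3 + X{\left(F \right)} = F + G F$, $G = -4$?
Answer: $114$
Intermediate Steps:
$R{\left(T \right)} = 6 T^{2}$
$c{\left(l \right)} = 6$
$V{\left(A \right)} = -6 + A$ ($V{\left(A \right)} = \left(-12 + 6\right) + A = -6 + A$)
$X{\left(F \right)} = -3 - 3 F$ ($X{\left(F \right)} = -3 + \left(F - 4 F\right) = -3 - 3 F$)
$V{\left(c{\left(R{\left(5 \right)} \right)} \right)} - X{\left(37 \right)} = \left(-6 + 6\right) - \left(-3 - 111\right) = 0 - \left(-3 - 111\right) = 0 - -114 = 0 + 114 = 114$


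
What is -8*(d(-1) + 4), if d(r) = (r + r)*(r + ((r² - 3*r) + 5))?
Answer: 96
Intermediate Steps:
d(r) = 2*r*(5 + r² - 2*r) (d(r) = (2*r)*(r + (5 + r² - 3*r)) = (2*r)*(5 + r² - 2*r) = 2*r*(5 + r² - 2*r))
-8*(d(-1) + 4) = -8*(2*(-1)*(5 + (-1)² - 2*(-1)) + 4) = -8*(2*(-1)*(5 + 1 + 2) + 4) = -8*(2*(-1)*8 + 4) = -8*(-16 + 4) = -8*(-12) = 96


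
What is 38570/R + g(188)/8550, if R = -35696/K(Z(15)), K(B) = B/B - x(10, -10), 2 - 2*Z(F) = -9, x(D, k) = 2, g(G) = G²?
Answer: 397853231/76300200 ≈ 5.2143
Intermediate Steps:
Z(F) = 11/2 (Z(F) = 1 - ½*(-9) = 1 + 9/2 = 11/2)
K(B) = -1 (K(B) = B/B - 1*2 = 1 - 2 = -1)
R = 35696 (R = -35696/(-1) = -35696*(-1) = 35696)
38570/R + g(188)/8550 = 38570/35696 + 188²/8550 = 38570*(1/35696) + 35344*(1/8550) = 19285/17848 + 17672/4275 = 397853231/76300200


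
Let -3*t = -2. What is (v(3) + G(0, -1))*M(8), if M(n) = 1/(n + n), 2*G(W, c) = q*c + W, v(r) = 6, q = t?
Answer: 17/48 ≈ 0.35417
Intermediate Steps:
t = 2/3 (t = -1/3*(-2) = 2/3 ≈ 0.66667)
q = 2/3 ≈ 0.66667
G(W, c) = W/2 + c/3 (G(W, c) = (2*c/3 + W)/2 = (W + 2*c/3)/2 = W/2 + c/3)
M(n) = 1/(2*n)
(v(3) + G(0, -1))*M(8) = (6 + ((1/2)*0 + (1/3)*(-1)))*((1/2)/8) = (6 + (0 - 1/3))*((1/2)*(1/8)) = (6 - 1/3)*(1/16) = (17/3)*(1/16) = 17/48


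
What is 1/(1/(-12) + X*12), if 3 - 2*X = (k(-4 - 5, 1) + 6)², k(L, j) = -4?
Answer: -12/73 ≈ -0.16438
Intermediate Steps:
X = -½ (X = 3/2 - (-4 + 6)²/2 = 3/2 - ½*2² = 3/2 - ½*4 = 3/2 - 2 = -½ ≈ -0.50000)
1/(1/(-12) + X*12) = 1/(1/(-12) - ½*12) = 1/(1*(-1/12) - 6) = 1/(-1/12 - 6) = 1/(-73/12) = -12/73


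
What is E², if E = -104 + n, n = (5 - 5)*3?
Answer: 10816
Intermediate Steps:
n = 0 (n = 0*3 = 0)
E = -104 (E = -104 + 0 = -104)
E² = (-104)² = 10816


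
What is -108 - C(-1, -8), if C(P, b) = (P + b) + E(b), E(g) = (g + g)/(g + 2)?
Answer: -305/3 ≈ -101.67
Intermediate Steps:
E(g) = 2*g/(2 + g) (E(g) = (2*g)/(2 + g) = 2*g/(2 + g))
C(P, b) = P + b + 2*b/(2 + b) (C(P, b) = (P + b) + 2*b/(2 + b) = P + b + 2*b/(2 + b))
-108 - C(-1, -8) = -108 - (2*(-8) + (2 - 8)*(-1 - 8))/(2 - 8) = -108 - (-16 - 6*(-9))/(-6) = -108 - (-1)*(-16 + 54)/6 = -108 - (-1)*38/6 = -108 - 1*(-19/3) = -108 + 19/3 = -305/3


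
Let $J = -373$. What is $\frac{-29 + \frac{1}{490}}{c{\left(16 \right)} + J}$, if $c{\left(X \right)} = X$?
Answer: $\frac{14209}{174930} \approx 0.081227$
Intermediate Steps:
$\frac{-29 + \frac{1}{490}}{c{\left(16 \right)} + J} = \frac{-29 + \frac{1}{490}}{16 - 373} = \frac{-29 + \frac{1}{490}}{-357} = \left(- \frac{14209}{490}\right) \left(- \frac{1}{357}\right) = \frac{14209}{174930}$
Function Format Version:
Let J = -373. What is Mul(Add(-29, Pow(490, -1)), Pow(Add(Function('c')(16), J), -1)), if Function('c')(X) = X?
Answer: Rational(14209, 174930) ≈ 0.081227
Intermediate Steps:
Mul(Add(-29, Pow(490, -1)), Pow(Add(Function('c')(16), J), -1)) = Mul(Add(-29, Pow(490, -1)), Pow(Add(16, -373), -1)) = Mul(Add(-29, Rational(1, 490)), Pow(-357, -1)) = Mul(Rational(-14209, 490), Rational(-1, 357)) = Rational(14209, 174930)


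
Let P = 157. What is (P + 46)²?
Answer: 41209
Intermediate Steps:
(P + 46)² = (157 + 46)² = 203² = 41209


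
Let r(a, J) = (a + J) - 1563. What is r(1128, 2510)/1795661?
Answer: 2075/1795661 ≈ 0.0011556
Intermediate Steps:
r(a, J) = -1563 + J + a (r(a, J) = (J + a) - 1563 = -1563 + J + a)
r(1128, 2510)/1795661 = (-1563 + 2510 + 1128)/1795661 = 2075*(1/1795661) = 2075/1795661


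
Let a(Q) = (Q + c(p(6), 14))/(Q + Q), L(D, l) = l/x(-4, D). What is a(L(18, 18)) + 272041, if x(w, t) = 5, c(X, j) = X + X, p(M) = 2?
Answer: 4896757/18 ≈ 2.7204e+5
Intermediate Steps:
c(X, j) = 2*X
L(D, l) = l/5
a(Q) = (4 + Q)/(2*Q) (a(Q) = (Q + 2*2)/(Q + Q) = (Q + 4)/((2*Q)) = (4 + Q)*(1/(2*Q)) = (4 + Q)/(2*Q))
a(L(18, 18)) + 272041 = (4 + (⅕)*18)/(2*(((⅕)*18))) + 272041 = (4 + 18/5)/(2*(18/5)) + 272041 = (½)*(5/18)*(38/5) + 272041 = 19/18 + 272041 = 4896757/18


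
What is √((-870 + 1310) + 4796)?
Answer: 2*√1309 ≈ 72.360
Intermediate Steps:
√((-870 + 1310) + 4796) = √(440 + 4796) = √5236 = 2*√1309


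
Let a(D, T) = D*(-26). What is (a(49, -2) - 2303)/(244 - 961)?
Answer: 3577/717 ≈ 4.9888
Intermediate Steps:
a(D, T) = -26*D
(a(49, -2) - 2303)/(244 - 961) = (-26*49 - 2303)/(244 - 961) = (-1274 - 2303)/(-717) = -3577*(-1/717) = 3577/717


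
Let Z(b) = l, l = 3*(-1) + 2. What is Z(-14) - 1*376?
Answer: -377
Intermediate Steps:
l = -1 (l = -3 + 2 = -1)
Z(b) = -1
Z(-14) - 1*376 = -1 - 1*376 = -1 - 376 = -377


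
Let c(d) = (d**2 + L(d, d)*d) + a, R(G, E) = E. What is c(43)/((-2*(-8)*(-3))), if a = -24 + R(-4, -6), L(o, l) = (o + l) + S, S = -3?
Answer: -449/4 ≈ -112.25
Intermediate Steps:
L(o, l) = -3 + l + o (L(o, l) = (o + l) - 3 = (l + o) - 3 = -3 + l + o)
a = -30 (a = -24 - 6 = -30)
c(d) = -30 + d**2 + d*(-3 + 2*d) (c(d) = (d**2 + (-3 + d + d)*d) - 30 = (d**2 + (-3 + 2*d)*d) - 30 = (d**2 + d*(-3 + 2*d)) - 30 = -30 + d**2 + d*(-3 + 2*d))
c(43)/((-2*(-8)*(-3))) = (-30 - 3*43 + 3*43**2)/((-2*(-8)*(-3))) = (-30 - 129 + 3*1849)/((16*(-3))) = (-30 - 129 + 5547)/(-48) = 5388*(-1/48) = -449/4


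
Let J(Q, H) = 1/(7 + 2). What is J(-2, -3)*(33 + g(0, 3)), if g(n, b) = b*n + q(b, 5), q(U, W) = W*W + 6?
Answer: 64/9 ≈ 7.1111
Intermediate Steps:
q(U, W) = 6 + W² (q(U, W) = W² + 6 = 6 + W²)
g(n, b) = 31 + b*n (g(n, b) = b*n + (6 + 5²) = b*n + (6 + 25) = b*n + 31 = 31 + b*n)
J(Q, H) = ⅑ (J(Q, H) = 1/9 = ⅑)
J(-2, -3)*(33 + g(0, 3)) = (33 + (31 + 3*0))/9 = (33 + (31 + 0))/9 = (33 + 31)/9 = (⅑)*64 = 64/9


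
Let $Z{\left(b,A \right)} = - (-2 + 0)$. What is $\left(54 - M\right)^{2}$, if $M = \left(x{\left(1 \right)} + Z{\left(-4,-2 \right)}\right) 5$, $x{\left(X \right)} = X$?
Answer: $1521$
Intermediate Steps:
$Z{\left(b,A \right)} = 2$ ($Z{\left(b,A \right)} = \left(-1\right) \left(-2\right) = 2$)
$M = 15$ ($M = \left(1 + 2\right) 5 = 3 \cdot 5 = 15$)
$\left(54 - M\right)^{2} = \left(54 - 15\right)^{2} = 39^{2} = 1521$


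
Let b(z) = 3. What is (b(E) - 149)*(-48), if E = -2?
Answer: 7008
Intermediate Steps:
(b(E) - 149)*(-48) = (3 - 149)*(-48) = -146*(-48) = 7008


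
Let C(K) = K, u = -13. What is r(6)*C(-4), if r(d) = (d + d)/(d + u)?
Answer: 48/7 ≈ 6.8571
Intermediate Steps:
r(d) = 2*d/(-13 + d) (r(d) = (d + d)/(d - 13) = (2*d)/(-13 + d) = 2*d/(-13 + d))
r(6)*C(-4) = (2*6/(-13 + 6))*(-4) = (2*6/(-7))*(-4) = (2*6*(-⅐))*(-4) = -12/7*(-4) = 48/7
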